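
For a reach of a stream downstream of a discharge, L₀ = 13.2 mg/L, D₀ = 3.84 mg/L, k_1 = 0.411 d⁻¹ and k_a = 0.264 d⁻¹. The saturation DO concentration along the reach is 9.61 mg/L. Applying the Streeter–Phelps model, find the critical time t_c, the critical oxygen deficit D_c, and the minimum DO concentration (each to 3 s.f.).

At the critical point dD/dt = 0, so k_1 L₀ e^(−k_1 t) = k_a D. Substituting D(t) from the Streeter–Phelps equation and solving for t gives
t_c = ln[(k_a/k_1)(1 − D₀(k_a−k_1)/(k_1 L₀))] / (k_a−k_1).
Here k_a−k_1 = -0.1470 d⁻¹ and 1 − D₀(k_a−k_1)/(k_1 L₀) = 1 − 3.84×-0.1470/(0.411×13.2) = 1.104, so
t_c = ln(0.6423 × 1.104) / -0.1470 = -0.3437 / -0.1470 = 2.338 d.
D_c = (k_1/k_a) L₀ e^(−k_1 t_c) = (0.411/0.264) × 13.2 × e^(−0.411×2.338) = 1.557 × 13.2 × 0.3826 = 7.862 mg/L.
Minimum DO = C_s − D_c = 9.61 − 7.862 = 1.748 mg/L.

t_c ≈ 2.34 d; D_c ≈ 7.86 mg/L; min DO ≈ 1.75 mg/L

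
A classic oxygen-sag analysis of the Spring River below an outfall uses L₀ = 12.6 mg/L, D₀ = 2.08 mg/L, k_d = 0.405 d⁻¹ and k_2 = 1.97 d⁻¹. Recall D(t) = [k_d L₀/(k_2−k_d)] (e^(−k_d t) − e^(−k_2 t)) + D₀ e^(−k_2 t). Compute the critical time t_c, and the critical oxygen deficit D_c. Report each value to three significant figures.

t_c ≈ 0.362 d; D_c ≈ 2.24 mg/L

With k_2/k_d = 4.864 and 1 − D₀(k_2−k_d)/(k_d L₀) = 0.3621,
t_c = ln(4.864 × 0.3621) / (1.97 − 0.405) = ln(1.761) / 1.565 = 0.5661/1.565 = 0.3617 d.
L(t_c) = L₀ e^(−k_d t_c) = 12.6 × 0.8637 = 10.88 mg/L, and at the critical point k_2 D_c = k_d L, so D_c = (0.405/1.97) × 10.88 = 2.237 mg/L.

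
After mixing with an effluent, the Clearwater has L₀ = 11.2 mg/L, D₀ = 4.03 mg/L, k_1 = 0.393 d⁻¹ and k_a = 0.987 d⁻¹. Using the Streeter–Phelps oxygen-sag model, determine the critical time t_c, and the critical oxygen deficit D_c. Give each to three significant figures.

t_c = [1/(k_a−k_1)] ln[(k_a/k_1)(1 − D₀(k_a−k_1)/(k_1 L₀))]
= [1/(0.987−0.393)] ln[(0.987/0.393)(1 − 4.03×0.5940/(0.393×11.2))]
= (1/0.5940) ln[2.511 × 0.4561] = 1.684 × ln(1.146) = 1.684 × 0.1359 = 0.2288 d.
L(t_c) = L₀ e^(−k_1 t_c) = 11.2 × 0.9140 = 10.24 mg/L, and at the critical point k_a D_c = k_1 L, so D_c = (0.393/0.987) × 10.24 = 4.076 mg/L.

t_c ≈ 0.229 d; D_c ≈ 4.08 mg/L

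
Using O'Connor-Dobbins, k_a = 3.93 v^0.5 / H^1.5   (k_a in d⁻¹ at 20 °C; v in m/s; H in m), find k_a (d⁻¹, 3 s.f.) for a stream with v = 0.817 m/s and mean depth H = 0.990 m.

k_a = 3.93 × 0.817^0.5 / 0.990^1.5 = 3.93 × 0.9039 / 0.9850 = 3.606 d⁻¹.

k_a ≈ 3.61 d⁻¹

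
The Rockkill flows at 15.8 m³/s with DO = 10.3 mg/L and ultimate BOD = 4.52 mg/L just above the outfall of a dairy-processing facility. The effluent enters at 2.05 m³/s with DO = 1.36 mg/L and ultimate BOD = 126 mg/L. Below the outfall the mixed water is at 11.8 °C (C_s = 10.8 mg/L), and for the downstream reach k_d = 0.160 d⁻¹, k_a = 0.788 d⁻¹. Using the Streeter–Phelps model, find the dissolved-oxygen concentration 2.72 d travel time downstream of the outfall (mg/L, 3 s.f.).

DO ≈ 8.13 mg/L

Mixed DO = (15.8×10.3 + 2.05×1.36)/(15.8+2.05) = 165.5/17.85 = 9.273 mg/L.
Mixed L₀ = (15.8×4.52 + 2.05×126)/(17.85) = 329.7/17.85 = 18.47 mg/L.
Initial deficit D₀ = C_s − DO₀ = 10.8 − 9.273 = 1.527 mg/L.
D(2.72) = [0.160×18.47/(0.788−0.160)](e^(−0.160×2.72) − e^(−0.788×2.72)) + 1.527 e^(−0.788×2.72)
= 4.706 × (0.6471 − 0.1173) + 1.527 × 0.1173 = 2.673 mg/L.
DO = 10.8 − 2.673 = 8.127 mg/L.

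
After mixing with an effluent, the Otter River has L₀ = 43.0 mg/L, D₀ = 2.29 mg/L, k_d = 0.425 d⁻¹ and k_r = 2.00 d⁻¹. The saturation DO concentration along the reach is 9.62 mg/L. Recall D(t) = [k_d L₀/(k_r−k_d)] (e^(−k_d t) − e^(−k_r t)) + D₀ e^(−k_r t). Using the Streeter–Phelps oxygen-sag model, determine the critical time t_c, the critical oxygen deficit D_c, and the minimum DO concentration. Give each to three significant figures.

t_c ≈ 0.844 d; D_c ≈ 6.38 mg/L; min DO ≈ 3.24 mg/L

At the critical point dD/dt = 0, so k_d L₀ e^(−k_d t) = k_r D. Substituting D(t) from the Streeter–Phelps equation and solving for t gives
t_c = ln[(k_r/k_d)(1 − D₀(k_r−k_d)/(k_d L₀))] / (k_r−k_d).
Here k_r−k_d = 1.575 d⁻¹ and 1 − D₀(k_r−k_d)/(k_d L₀) = 1 − 2.29×1.575/(0.425×43.0) = 0.8026, so
t_c = ln(4.706 × 0.8026) / 1.575 = 1.329 / 1.575 = 0.8438 d.
D_c = (k_d/k_r) L₀ e^(−k_d t_c) = (0.425/2.00) × 43.0 × e^(−0.425×0.8438) = 0.2125 × 43.0 × 0.6986 = 6.384 mg/L.
Minimum DO = C_s − D_c = 9.62 − 6.384 = 3.236 mg/L.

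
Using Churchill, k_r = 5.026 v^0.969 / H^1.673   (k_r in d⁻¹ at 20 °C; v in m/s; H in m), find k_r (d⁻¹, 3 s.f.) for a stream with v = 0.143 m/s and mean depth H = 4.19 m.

k_r = 5.026 × 0.143^0.969 / 4.19^1.673 = 5.026 × 0.1519 / 10.99 = 0.06947 d⁻¹.

k_r ≈ 0.0695 d⁻¹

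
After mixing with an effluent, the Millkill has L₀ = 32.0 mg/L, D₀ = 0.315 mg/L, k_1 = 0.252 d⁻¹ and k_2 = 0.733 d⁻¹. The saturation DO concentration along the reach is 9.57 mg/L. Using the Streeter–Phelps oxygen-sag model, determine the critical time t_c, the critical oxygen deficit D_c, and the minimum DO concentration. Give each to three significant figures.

t_c ≈ 2.18 d; D_c ≈ 6.35 mg/L; min DO ≈ 3.22 mg/L

At the critical point dD/dt = 0, so k_1 L₀ e^(−k_1 t) = k_2 D. Substituting D(t) from the Streeter–Phelps equation and solving for t gives
t_c = ln[(k_2/k_1)(1 − D₀(k_2−k_1)/(k_1 L₀))] / (k_2−k_1).
Here k_2−k_1 = 0.4810 d⁻¹ and 1 − D₀(k_2−k_1)/(k_1 L₀) = 1 − 0.315×0.4810/(0.252×32.0) = 0.9812, so
t_c = ln(2.909 × 0.9812) / 0.4810 = 1.049 / 0.4810 = 2.180 d.
L(t_c) = L₀ e^(−k_1 t_c) = 32.0 × 0.5773 = 18.47 mg/L, and at the critical point k_2 D_c = k_1 L, so D_c = (0.252/0.733) × 18.47 = 6.351 mg/L.
Minimum DO = C_s − D_c = 9.57 − 6.351 = 3.219 mg/L.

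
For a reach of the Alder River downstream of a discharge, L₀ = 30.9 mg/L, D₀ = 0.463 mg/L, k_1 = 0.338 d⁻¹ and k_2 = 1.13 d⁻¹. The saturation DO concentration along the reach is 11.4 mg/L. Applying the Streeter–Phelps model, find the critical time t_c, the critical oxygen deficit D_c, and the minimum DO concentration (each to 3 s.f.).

t_c ≈ 1.48 d; D_c ≈ 5.61 mg/L; min DO ≈ 5.79 mg/L

With k_2/k_1 = 3.343 and 1 − D₀(k_2−k_1)/(k_1 L₀) = 0.9649,
t_c = ln(3.343 × 0.9649) / (1.13 − 0.338) = ln(3.226) / 0.7920 = 1.171/0.7920 = 1.479 d.
L(t_c) = L₀ e^(−k_1 t_c) = 30.9 × 0.6066 = 18.75 mg/L, and at the critical point k_2 D_c = k_1 L, so D_c = (0.338/1.13) × 18.75 = 5.607 mg/L.
Minimum DO = C_s − D_c = 11.4 − 5.607 = 5.793 mg/L.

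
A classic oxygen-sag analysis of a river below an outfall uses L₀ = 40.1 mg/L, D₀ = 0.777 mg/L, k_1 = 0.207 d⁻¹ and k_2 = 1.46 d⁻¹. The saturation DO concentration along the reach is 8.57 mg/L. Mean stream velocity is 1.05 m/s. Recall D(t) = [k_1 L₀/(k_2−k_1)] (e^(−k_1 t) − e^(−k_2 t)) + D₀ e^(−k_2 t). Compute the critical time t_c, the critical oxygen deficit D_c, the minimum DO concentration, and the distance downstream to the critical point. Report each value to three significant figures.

t_c ≈ 1.46 d; D_c ≈ 4.20 mg/L; min DO ≈ 4.37 mg/L; x_c ≈ 132 km

With k_2/k_1 = 7.053 and 1 − D₀(k_2−k_1)/(k_1 L₀) = 0.8827,
t_c = ln(7.053 × 0.8827) / (1.46 − 0.207) = ln(6.226) / 1.253 = 1.829/1.253 = 1.459 d.
L(t_c) = L₀ e^(−k_1 t_c) = 40.1 × 0.7393 = 29.64 mg/L, and at the critical point k_2 D_c = k_1 L, so D_c = (0.207/1.46) × 29.64 = 4.203 mg/L.
Minimum DO = C_s − D_c = 8.57 − 4.203 = 4.367 mg/L.
x_c = v t_c = 1.05 m/s × 1.459 d × 86400 s/d = 132400 m ≈ 132 km.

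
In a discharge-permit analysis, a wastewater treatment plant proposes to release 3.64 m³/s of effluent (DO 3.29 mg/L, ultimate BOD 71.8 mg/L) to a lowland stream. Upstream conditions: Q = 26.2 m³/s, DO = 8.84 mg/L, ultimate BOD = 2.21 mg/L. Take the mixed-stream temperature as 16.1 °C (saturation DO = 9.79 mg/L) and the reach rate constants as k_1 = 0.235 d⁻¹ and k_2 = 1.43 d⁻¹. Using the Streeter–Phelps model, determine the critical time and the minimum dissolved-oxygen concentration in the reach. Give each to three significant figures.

Mixed DO = (26.2×8.84 + 3.64×3.29)/(26.2+3.64) = 243.6/29.84 = 8.163 mg/L.
Mixed L₀ = (26.2×2.21 + 3.64×71.8)/(29.84) = 319.3/29.84 = 10.70 mg/L.
Initial deficit D₀ = C_s − DO₀ = 9.79 − 8.163 = 1.627 mg/L.
t_c = (1/1.195) ln[(1.43/0.235)(1 − 1.627×1.195/(0.235×10.70))] = 0.8368 × ln(1.379) = 0.2692 d.
D_c = (0.235/1.43) × 10.70 × e^(−0.235×0.2692) = 0.1643 × 10.70 × 0.9387 = 1.650 mg/L.
Minimum DO = 9.79 − 1.650 = 8.140 mg/L.

t_c ≈ 0.269 d; minimum DO ≈ 8.14 mg/L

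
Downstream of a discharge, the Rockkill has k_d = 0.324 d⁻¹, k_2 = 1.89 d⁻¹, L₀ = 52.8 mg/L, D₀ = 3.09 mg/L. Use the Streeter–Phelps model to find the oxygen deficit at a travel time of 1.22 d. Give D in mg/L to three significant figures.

k_d L₀/(k_2−k_d) = 0.324×52.8/(1.89−0.324) = 17.11/1.566 = 10.92 mg/L.
e^(−k_d t) = e^(−0.324×1.220) = 0.6735; e^(−k_2 t) = e^(−1.89×1.220) = 0.09968.
D = 10.92 × (0.6735 − 0.09968) + 3.09 × 0.09968 = 6.268 + 0.3080 = 6.576 mg/L.

D ≈ 6.58 mg/L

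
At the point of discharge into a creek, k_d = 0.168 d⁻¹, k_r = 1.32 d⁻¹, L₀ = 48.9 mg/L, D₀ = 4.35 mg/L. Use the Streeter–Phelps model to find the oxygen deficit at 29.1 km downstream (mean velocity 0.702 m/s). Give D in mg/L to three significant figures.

Travel time t = x/v = 29.1 km / (0.702 m/s) = 29100 m / 0.702 m/s = 41450 s = 0.4798 d.
k_d L₀/(k_r−k_d) = 0.168×48.9/(1.32−0.168) = 8.215/1.152 = 7.131 mg/L.
e^(−k_d t) = e^(−0.168×0.4798) = 0.9226; e^(−k_r t) = e^(−1.32×0.4798) = 0.5308.
D = 7.131 × (0.9226 − 0.5308) + 4.35 × 0.5308 = 2.794 + 2.309 = 5.103 mg/L.

D ≈ 5.10 mg/L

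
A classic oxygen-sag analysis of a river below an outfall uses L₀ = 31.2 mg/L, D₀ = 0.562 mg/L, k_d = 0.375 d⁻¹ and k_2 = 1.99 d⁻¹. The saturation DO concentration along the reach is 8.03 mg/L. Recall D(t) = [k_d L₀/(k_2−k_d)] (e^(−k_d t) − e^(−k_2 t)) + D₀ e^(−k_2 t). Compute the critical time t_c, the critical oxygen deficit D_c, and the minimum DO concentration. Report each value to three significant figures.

t_c = [1/(k_2−k_d)] ln[(k_2/k_d)(1 − D₀(k_2−k_d)/(k_d L₀))]
= [1/(1.99−0.375)] ln[(1.99/0.375)(1 − 0.562×1.615/(0.375×31.2))]
= (1/1.615) ln[5.307 × 0.9224] = 0.6192 × ln(4.895) = 0.6192 × 1.588 = 0.9834 d.
D_c = (k_d/k_2) L₀ e^(−k_d t_c) = (0.375/1.99) × 31.2 × e^(−0.375×0.9834) = 0.1884 × 31.2 × 0.6916 = 4.066 mg/L.
Minimum DO = C_s − D_c = 8.03 − 4.066 = 3.964 mg/L.

t_c ≈ 0.983 d; D_c ≈ 4.07 mg/L; min DO ≈ 3.96 mg/L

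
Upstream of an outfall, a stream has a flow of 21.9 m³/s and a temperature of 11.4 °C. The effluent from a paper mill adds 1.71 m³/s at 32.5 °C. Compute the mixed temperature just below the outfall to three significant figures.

Flow-weighted mixing: C = (Q_r C_r + Q_w C_w)/(Q_r + Q_w)
= (21.9×11.4 + 1.71×32.5)/(21.9 + 1.71) = 305.2/23.61 = 12.93 °C.

12.9 °C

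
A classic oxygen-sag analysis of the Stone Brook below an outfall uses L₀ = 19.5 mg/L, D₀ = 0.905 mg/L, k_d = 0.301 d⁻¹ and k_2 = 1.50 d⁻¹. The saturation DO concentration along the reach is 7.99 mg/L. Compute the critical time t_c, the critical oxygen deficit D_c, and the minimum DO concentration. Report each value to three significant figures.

t_c ≈ 1.17 d; D_c ≈ 2.75 mg/L; min DO ≈ 5.24 mg/L

With k_2/k_d = 4.983 and 1 − D₀(k_2−k_d)/(k_d L₀) = 0.8151,
t_c = ln(4.983 × 0.8151) / (1.50 − 0.301) = ln(4.062) / 1.199 = 1.402/1.199 = 1.169 d.
L(t_c) = L₀ e^(−k_d t_c) = 19.5 × 0.7034 = 13.72 mg/L, and at the critical point k_2 D_c = k_d L, so D_c = (0.301/1.50) × 13.72 = 2.752 mg/L.
Minimum DO = C_s − D_c = 7.99 − 2.752 = 5.238 mg/L.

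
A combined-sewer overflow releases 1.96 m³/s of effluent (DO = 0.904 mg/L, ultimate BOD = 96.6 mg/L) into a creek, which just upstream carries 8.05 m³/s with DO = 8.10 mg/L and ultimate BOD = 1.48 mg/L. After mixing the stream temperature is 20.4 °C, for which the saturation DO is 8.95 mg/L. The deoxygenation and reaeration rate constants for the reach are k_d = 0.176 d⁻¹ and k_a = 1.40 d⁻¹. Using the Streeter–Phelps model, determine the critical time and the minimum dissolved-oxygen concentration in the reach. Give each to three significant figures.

t_c ≈ 0.452 d; minimum DO ≈ 6.62 mg/L

Mixed DO = (8.05×8.10 + 1.96×0.904)/(8.05+1.96) = 66.98/10.01 = 6.691 mg/L.
Mixed L₀ = (8.05×1.48 + 1.96×96.6)/(10.01) = 201.2/10.01 = 20.10 mg/L.
Initial deficit D₀ = C_s − DO₀ = 8.95 − 6.691 = 2.259 mg/L.
t_c = (1/1.224) ln[(1.40/0.176)(1 − 2.259×1.224/(0.176×20.10))] = 0.8170 × ln(1.739) = 0.4519 d.
D_c = (0.176/1.40) × 20.10 × e^(−0.176×0.4519) = 0.1257 × 20.10 × 0.9235 = 2.334 mg/L.
Minimum DO = 8.95 − 2.334 = 6.616 mg/L.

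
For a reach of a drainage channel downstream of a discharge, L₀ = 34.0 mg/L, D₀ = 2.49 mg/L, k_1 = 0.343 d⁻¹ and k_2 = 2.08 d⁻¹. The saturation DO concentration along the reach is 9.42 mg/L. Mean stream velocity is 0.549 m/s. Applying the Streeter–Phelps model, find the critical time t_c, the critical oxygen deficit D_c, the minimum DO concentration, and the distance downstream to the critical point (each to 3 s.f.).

With k_2/k_1 = 6.064 and 1 − D₀(k_2−k_1)/(k_1 L₀) = 0.6291,
t_c = ln(6.064 × 0.6291) / (2.08 − 0.343) = ln(3.815) / 1.737 = 1.339/1.737 = 0.7709 d.
D_c = (k_1/k_2) L₀ e^(−k_1 t_c) = (0.343/2.08) × 34.0 × e^(−0.343×0.7709) = 0.1649 × 34.0 × 0.7677 = 4.304 mg/L.
Minimum DO = C_s − D_c = 9.42 − 4.304 = 5.116 mg/L.
x_c = v t_c = 0.549 m/s × 0.7709 d × 86400 s/d = 36560 m ≈ 36.6 km.

t_c ≈ 0.771 d; D_c ≈ 4.30 mg/L; min DO ≈ 5.12 mg/L; x_c ≈ 36.6 km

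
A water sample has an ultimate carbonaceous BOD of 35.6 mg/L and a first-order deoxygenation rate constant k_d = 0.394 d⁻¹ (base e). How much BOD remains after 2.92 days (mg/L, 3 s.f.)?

L ≈ 11.3 mg/L

L_t = L₀ e^(−k_d t) = 35.6 × e^(−0.394×2.92) = 35.6 × 0.3165 = 11.27 mg/L.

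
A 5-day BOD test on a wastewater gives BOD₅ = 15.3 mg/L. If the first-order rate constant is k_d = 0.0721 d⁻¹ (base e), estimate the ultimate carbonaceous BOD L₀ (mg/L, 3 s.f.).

BOD₅ = L₀(1 − e^(−5k_d)) ⇒ L₀ = BOD₅ / (1 − e^(−5×0.0721))
= 15.3 / (1 − 0.6973) = 15.3 / 0.3027 = 50.55 mg/L.

L₀ ≈ 50.5 mg/L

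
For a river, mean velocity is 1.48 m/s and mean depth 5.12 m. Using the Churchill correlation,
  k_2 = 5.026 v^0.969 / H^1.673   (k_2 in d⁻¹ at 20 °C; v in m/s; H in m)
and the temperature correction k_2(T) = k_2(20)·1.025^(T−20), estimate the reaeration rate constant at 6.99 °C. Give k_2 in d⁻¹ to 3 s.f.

k_2 ≈ 0.347 d⁻¹

k_2(20) = 5.026 × 1.48^0.969 / 5.12^1.673 = 5.026 × 1.462 / 15.37 = 0.4782 d⁻¹.
k_2(6.99) = 0.4782 × 1.025^(6.99−20) = 0.4782 × 0.7252 = 0.3468 d⁻¹.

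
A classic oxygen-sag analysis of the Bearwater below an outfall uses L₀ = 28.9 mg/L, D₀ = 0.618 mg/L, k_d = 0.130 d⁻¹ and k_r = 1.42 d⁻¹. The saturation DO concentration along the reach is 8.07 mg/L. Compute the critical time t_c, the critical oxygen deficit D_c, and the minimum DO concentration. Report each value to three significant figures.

t_c ≈ 1.67 d; D_c ≈ 2.13 mg/L; min DO ≈ 5.94 mg/L

t_c = [1/(k_r−k_d)] ln[(k_r/k_d)(1 − D₀(k_r−k_d)/(k_d L₀))]
= [1/(1.42−0.130)] ln[(1.42/0.130)(1 − 0.618×1.290/(0.130×28.9))]
= (1/1.290) ln[10.92 × 0.7878] = 0.7752 × ln(8.605) = 0.7752 × 2.152 = 1.669 d.
D_c = (k_d/k_r) L₀ e^(−k_d t_c) = (0.130/1.42) × 28.9 × e^(−0.130×1.669) = 0.09155 × 28.9 × 0.8050 = 2.130 mg/L.
Minimum DO = C_s − D_c = 8.07 − 2.130 = 5.940 mg/L.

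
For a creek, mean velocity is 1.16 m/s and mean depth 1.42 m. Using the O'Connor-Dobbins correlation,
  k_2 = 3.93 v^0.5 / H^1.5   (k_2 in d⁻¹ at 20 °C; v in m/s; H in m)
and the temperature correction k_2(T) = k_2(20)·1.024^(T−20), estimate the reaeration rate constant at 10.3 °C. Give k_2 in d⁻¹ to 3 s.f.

k_2(20) = 3.93 × 1.16^0.5 / 1.42^1.5 = 3.93 × 1.077 / 1.692 = 2.501 d⁻¹.
k_2(10.3) = 2.501 × 1.024^(10.3−20) = 2.501 × 0.7945 = 1.987 d⁻¹.

k_2 ≈ 1.99 d⁻¹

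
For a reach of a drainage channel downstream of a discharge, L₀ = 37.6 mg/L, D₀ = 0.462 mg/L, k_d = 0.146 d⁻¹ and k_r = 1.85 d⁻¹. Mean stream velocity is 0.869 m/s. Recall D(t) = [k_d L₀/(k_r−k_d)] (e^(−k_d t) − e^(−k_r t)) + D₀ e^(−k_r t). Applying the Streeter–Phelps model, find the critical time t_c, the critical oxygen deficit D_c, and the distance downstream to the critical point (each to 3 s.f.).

t_c ≈ 1.40 d; D_c ≈ 2.42 mg/L; x_c ≈ 105 km

t_c = [1/(k_r−k_d)] ln[(k_r/k_d)(1 − D₀(k_r−k_d)/(k_d L₀))]
= [1/(1.85−0.146)] ln[(1.85/0.146)(1 − 0.462×1.704/(0.146×37.6))]
= (1/1.704) ln[12.67 × 0.8566] = 0.5869 × ln(10.85) = 0.5869 × 2.385 = 1.399 d.
D_c = (k_d/k_r) L₀ e^(−k_d t_c) = (0.146/1.85) × 37.6 × e^(−0.146×1.399) = 0.07892 × 37.6 × 0.8152 = 2.419 mg/L.
x_c = v t_c = 0.869 m/s × 1.399 d × 86400 s/d = 105100 m ≈ 105 km.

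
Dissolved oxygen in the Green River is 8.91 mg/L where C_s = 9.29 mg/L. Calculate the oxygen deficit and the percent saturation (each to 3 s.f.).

D = C_s − C = 9.29 − 8.91 = 0.380 mg/L.
% saturation = 8.91/9.29 × 100 = 95.9 %.

D ≈ 0.380 mg/L; 95.9 % saturation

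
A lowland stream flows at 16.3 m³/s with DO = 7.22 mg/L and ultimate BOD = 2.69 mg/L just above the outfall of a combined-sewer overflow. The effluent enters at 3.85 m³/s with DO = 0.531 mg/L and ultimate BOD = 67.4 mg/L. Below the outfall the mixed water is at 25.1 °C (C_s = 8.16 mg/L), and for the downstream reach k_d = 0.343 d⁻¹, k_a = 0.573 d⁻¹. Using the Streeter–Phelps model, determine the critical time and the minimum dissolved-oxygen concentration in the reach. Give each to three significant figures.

t_c ≈ 1.78 d; minimum DO ≈ 3.26 mg/L

Mixed DO = (16.3×7.22 + 3.85×0.531)/(16.3+3.85) = 119.7/20.15 = 5.942 mg/L.
Mixed L₀ = (16.3×2.69 + 3.85×67.4)/(20.15) = 303.3/20.15 = 15.05 mg/L.
Initial deficit D₀ = C_s − DO₀ = 8.16 − 5.942 = 2.218 mg/L.
t_c = (1/0.2300) ln[(0.573/0.343)(1 − 2.218×0.2300/(0.343×15.05))] = 4.348 × ln(1.506) = 1.779 d.
D_c = (0.343/0.573) × 15.05 × e^(−0.343×1.779) = 0.5986 × 15.05 × 0.5433 = 4.896 mg/L.
Minimum DO = 8.16 − 4.896 = 3.264 mg/L.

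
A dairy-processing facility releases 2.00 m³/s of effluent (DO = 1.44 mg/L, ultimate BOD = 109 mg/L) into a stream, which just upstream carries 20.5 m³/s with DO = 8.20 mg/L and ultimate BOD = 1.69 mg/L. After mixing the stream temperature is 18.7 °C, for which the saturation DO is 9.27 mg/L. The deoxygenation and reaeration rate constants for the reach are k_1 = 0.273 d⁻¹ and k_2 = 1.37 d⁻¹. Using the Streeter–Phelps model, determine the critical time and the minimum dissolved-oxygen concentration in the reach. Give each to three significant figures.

t_c ≈ 0.640 d; minimum DO ≈ 7.39 mg/L

Mixed DO = (20.5×8.20 + 2.00×1.44)/(20.5+2.00) = 171.0/22.50 = 7.599 mg/L.
Mixed L₀ = (20.5×1.69 + 2.00×109)/(22.50) = 252.6/22.50 = 11.23 mg/L.
Initial deficit D₀ = C_s − DO₀ = 9.27 − 7.599 = 1.671 mg/L.
t_c = (1/1.097) ln[(1.37/0.273)(1 − 1.671×1.097/(0.273×11.23))] = 0.9116 × ln(2.018) = 0.6399 d.
D_c = (0.273/1.37) × 11.23 × e^(−0.273×0.6399) = 0.1993 × 11.23 × 0.8397 = 1.879 mg/L.
Minimum DO = 9.27 − 1.879 = 7.391 mg/L.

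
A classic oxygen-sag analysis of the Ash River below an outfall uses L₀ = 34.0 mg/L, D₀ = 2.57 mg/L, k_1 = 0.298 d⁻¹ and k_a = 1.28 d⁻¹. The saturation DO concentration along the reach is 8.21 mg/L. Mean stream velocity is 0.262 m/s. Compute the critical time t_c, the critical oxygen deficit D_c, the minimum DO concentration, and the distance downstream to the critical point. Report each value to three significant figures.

With k_a/k_1 = 4.295 and 1 − D₀(k_a−k_1)/(k_1 L₀) = 0.7509,
t_c = ln(4.295 × 0.7509) / (1.28 − 0.298) = ln(3.225) / 0.9820 = 1.171/0.9820 = 1.193 d.
L(t_c) = L₀ e^(−k_1 t_c) = 34.0 × 0.7009 = 23.83 mg/L, and at the critical point k_a D_c = k_1 L, so D_c = (0.298/1.28) × 23.83 = 5.548 mg/L.
Minimum DO = C_s − D_c = 8.21 − 5.548 = 2.662 mg/L.
x_c = v t_c = 0.262 m/s × 1.193 d × 86400 s/d = 26990 m ≈ 27.0 km.

t_c ≈ 1.19 d; D_c ≈ 5.55 mg/L; min DO ≈ 2.66 mg/L; x_c ≈ 27.0 km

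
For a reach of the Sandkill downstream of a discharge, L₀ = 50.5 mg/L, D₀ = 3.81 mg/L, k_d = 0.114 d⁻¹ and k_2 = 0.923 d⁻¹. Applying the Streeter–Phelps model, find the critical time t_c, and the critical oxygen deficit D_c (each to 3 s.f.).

t_c = [1/(k_2−k_d)] ln[(k_2/k_d)(1 − D₀(k_2−k_d)/(k_d L₀))]
= [1/(0.923−0.114)] ln[(0.923/0.114)(1 − 3.81×0.8090/(0.114×50.5))]
= (1/0.8090) ln[8.096 × 0.4646] = 1.236 × ln(3.762) = 1.236 × 1.325 = 1.638 d.
L(t_c) = L₀ e^(−k_d t_c) = 50.5 × 0.8297 = 41.90 mg/L, and at the critical point k_2 D_c = k_d L, so D_c = (0.114/0.923) × 41.90 = 5.175 mg/L.

t_c ≈ 1.64 d; D_c ≈ 5.18 mg/L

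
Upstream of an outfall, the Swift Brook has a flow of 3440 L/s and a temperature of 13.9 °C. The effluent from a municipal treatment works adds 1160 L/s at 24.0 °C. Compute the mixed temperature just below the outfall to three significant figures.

16.4 °C

Flow-weighted mixing: C = (Q_r C_r + Q_w C_w)/(Q_r + Q_w)
= (3440×13.9 + 1160×24.0)/(3440 + 1160) = 75660/4600 = 16.45 °C.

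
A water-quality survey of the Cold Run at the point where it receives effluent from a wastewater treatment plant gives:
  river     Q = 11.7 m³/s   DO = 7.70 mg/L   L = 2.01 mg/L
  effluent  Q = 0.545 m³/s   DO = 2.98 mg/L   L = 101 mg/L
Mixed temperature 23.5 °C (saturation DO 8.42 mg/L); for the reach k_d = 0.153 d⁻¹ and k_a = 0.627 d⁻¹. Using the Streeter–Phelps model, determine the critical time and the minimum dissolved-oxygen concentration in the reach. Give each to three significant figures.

t_c ≈ 1.72 d; minimum DO ≈ 7.22 mg/L

Mixed DO = (11.7×7.70 + 0.545×2.98)/(11.7+0.545) = 91.71/12.24 = 7.490 mg/L.
Mixed L₀ = (11.7×2.01 + 0.545×101)/(12.24) = 78.56/12.24 = 6.416 mg/L.
Initial deficit D₀ = C_s − DO₀ = 8.42 − 7.490 = 0.9301 mg/L.
t_c = (1/0.4740) ln[(0.627/0.153)(1 − 0.9301×0.4740/(0.153×6.416))] = 2.110 × ln(2.258) = 1.718 d.
D_c = (0.153/0.627) × 6.416 × e^(−0.153×1.718) = 0.2440 × 6.416 × 0.7689 = 1.204 mg/L.
Minimum DO = 8.42 − 1.204 = 7.216 mg/L.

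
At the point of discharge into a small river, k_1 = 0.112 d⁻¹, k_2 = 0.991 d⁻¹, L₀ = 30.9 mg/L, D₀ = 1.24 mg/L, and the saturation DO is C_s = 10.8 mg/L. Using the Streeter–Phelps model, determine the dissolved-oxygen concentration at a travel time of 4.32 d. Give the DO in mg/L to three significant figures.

DO ≈ 8.41 mg/L

k_1 L₀/(k_2−k_1) = 0.112×30.9/(0.991−0.112) = 3.461/0.8790 = 3.937 mg/L.
e^(−k_1 t) = e^(−0.112×4.320) = 0.6164; e^(−k_2 t) = e^(−0.991×4.320) = 0.01383.
D = 3.937 × (0.6164 − 0.01383) + 1.24 × 0.01383 = 2.372 + 0.01715 = 2.390 mg/L.
DO = C_s − D = 10.8 − 2.390 = 8.410 mg/L.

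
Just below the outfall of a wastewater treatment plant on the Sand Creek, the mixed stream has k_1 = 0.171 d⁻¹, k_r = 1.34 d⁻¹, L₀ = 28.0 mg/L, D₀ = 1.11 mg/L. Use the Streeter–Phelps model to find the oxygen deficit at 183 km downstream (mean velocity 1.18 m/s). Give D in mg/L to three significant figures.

Travel time t = x/v = 183 km / (1.18 m/s) = 183000 m / 1.18 m/s = 155100 s = 1.795 d.
k_1 L₀/(k_r−k_1) = 0.171×28.0/(1.34−0.171) = 4.788/1.169 = 4.096 mg/L.
e^(−k_1 t) = e^(−0.171×1.795) = 0.7357; e^(−k_r t) = e^(−1.34×1.795) = 0.09024.
D = 4.096 × (0.7357 − 0.09024) + 1.11 × 0.09024 = 2.644 + 0.1002 = 2.744 mg/L.

D ≈ 2.74 mg/L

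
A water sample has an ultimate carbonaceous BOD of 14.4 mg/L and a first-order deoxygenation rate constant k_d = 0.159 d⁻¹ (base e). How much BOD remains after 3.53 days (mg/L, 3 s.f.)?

L_t = L₀ e^(−k_d t) = 14.4 × e^(−0.159×3.53) = 14.4 × 0.5705 = 8.215 mg/L.

L ≈ 8.21 mg/L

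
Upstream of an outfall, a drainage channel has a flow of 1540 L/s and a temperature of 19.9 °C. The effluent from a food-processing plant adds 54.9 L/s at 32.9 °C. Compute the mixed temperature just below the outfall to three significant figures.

Flow-weighted mixing: C = (Q_r C_r + Q_w C_w)/(Q_r + Q_w)
= (1540×19.9 + 54.9×32.9)/(1540 + 54.9) = 32450/1595 = 20.35 °C.

20.3 °C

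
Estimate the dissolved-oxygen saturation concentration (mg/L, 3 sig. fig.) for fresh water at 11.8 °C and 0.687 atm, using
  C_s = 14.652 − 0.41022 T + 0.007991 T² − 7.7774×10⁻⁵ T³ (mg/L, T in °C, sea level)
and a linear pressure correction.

C_s ≈ 7.42 mg/L

At sea level: C_s = 14.652 − 0.41022×11.8 + 0.007991×11.8² − 7.7774×10⁻⁵×11.8³ = 10.80 mg/L.
Pressure correction: C_s' = 10.80 × 0.687 = 7.417 mg/L.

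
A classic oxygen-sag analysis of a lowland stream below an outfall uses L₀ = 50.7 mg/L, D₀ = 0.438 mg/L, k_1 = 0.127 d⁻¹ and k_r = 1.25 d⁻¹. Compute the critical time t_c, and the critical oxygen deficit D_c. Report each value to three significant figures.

With k_r/k_1 = 9.843 and 1 − D₀(k_r−k_1)/(k_1 L₀) = 0.9236,
t_c = ln(9.843 × 0.9236) / (1.25 − 0.127) = ln(9.091) / 1.123 = 2.207/1.123 = 1.965 d.
L(t_c) = L₀ e^(−k_1 t_c) = 50.7 × 0.7791 = 39.50 mg/L, and at the critical point k_r D_c = k_1 L, so D_c = (0.127/1.25) × 39.50 = 4.013 mg/L.

t_c ≈ 1.97 d; D_c ≈ 4.01 mg/L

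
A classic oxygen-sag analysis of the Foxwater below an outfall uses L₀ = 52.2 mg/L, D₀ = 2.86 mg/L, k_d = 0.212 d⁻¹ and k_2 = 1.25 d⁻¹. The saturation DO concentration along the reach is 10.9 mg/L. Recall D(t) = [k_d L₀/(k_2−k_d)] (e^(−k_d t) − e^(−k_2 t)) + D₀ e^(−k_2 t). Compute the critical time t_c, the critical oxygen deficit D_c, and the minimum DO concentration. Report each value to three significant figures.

At the critical point dD/dt = 0, so k_d L₀ e^(−k_d t) = k_2 D. Substituting D(t) from the Streeter–Phelps equation and solving for t gives
t_c = ln[(k_2/k_d)(1 − D₀(k_2−k_d)/(k_d L₀))] / (k_2−k_d).
Here k_2−k_d = 1.038 d⁻¹ and 1 − D₀(k_2−k_d)/(k_d L₀) = 1 − 2.86×1.038/(0.212×52.2) = 0.7317, so
t_c = ln(5.896 × 0.7317) / 1.038 = 1.462 / 1.038 = 1.408 d.
D_c = (k_d/k_2) L₀ e^(−k_d t_c) = (0.212/1.25) × 52.2 × e^(−0.212×1.408) = 0.1696 × 52.2 × 0.7419 = 6.568 mg/L.
Minimum DO = C_s − D_c = 10.9 − 6.568 = 4.332 mg/L.

t_c ≈ 1.41 d; D_c ≈ 6.57 mg/L; min DO ≈ 4.33 mg/L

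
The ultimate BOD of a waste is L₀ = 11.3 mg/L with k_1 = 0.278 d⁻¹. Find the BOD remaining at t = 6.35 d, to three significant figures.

L ≈ 1.93 mg/L

L_t = L₀ e^(−k_1 t) = 11.3 × e^(−0.278×6.35) = 11.3 × 0.1711 = 1.934 mg/L.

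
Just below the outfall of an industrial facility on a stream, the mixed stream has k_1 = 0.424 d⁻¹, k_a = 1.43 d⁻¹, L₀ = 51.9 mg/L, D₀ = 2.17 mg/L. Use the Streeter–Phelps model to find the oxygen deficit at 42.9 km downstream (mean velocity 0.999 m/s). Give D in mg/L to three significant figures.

D ≈ 8.04 mg/L

Travel time t = x/v = 42.9 km / (0.999 m/s) = 42900 m / 0.999 m/s = 42940 s = 0.4970 d.
k_1 L₀/(k_a−k_1) = 0.424×51.9/(1.43−0.424) = 22.01/1.006 = 21.87 mg/L.
e^(−k_1 t) = e^(−0.424×0.4970) = 0.8100; e^(−k_a t) = e^(−1.43×0.4970) = 0.4913.
D = 21.87 × (0.8100 − 0.4913) + 2.17 × 0.4913 = 6.972 + 1.066 = 8.038 mg/L.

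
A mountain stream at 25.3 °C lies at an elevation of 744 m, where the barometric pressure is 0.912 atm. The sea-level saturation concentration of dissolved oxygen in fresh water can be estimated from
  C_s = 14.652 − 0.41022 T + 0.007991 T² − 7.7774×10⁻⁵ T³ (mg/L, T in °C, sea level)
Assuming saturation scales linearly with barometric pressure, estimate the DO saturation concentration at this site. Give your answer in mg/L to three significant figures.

At sea level: C_s = 14.652 − 0.41022×25.3 + 0.007991×25.3² − 7.7774×10⁻⁵×25.3³ = 8.129 mg/L.
Pressure correction: C_s' = 8.129 × 0.912 = 7.414 mg/L.

C_s ≈ 7.41 mg/L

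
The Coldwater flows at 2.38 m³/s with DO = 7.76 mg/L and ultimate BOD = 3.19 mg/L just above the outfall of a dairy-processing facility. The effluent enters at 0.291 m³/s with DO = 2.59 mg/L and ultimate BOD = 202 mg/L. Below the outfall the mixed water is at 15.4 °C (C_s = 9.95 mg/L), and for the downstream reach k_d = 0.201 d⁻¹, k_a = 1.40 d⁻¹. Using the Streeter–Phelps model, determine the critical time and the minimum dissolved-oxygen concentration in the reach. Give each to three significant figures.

t_c ≈ 0.717 d; minimum DO ≈ 6.86 mg/L

Mixed DO = (2.38×7.76 + 0.291×2.59)/(2.38+0.291) = 19.22/2.671 = 7.197 mg/L.
Mixed L₀ = (2.38×3.19 + 0.291×202)/(2.671) = 66.37/2.671 = 24.85 mg/L.
Initial deficit D₀ = C_s − DO₀ = 9.95 − 7.197 = 2.753 mg/L.
t_c = (1/1.199) ln[(1.40/0.201)(1 − 2.753×1.199/(0.201×24.85))] = 0.8340 × ln(2.362) = 0.7168 d.
D_c = (0.201/1.40) × 24.85 × e^(−0.201×0.7168) = 0.1436 × 24.85 × 0.8658 = 3.089 mg/L.
Minimum DO = 9.95 − 3.089 = 6.861 mg/L.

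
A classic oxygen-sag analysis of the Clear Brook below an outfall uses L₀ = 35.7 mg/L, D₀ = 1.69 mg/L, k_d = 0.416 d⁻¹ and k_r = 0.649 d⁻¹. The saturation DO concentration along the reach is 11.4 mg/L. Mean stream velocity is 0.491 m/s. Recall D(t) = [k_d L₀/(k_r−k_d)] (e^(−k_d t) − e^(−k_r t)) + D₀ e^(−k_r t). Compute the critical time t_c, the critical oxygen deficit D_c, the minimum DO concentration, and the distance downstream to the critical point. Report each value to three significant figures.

t_c ≈ 1.79 d; D_c ≈ 10.9 mg/L; min DO ≈ 0.548 mg/L; x_c ≈ 76.1 km

t_c = [1/(k_r−k_d)] ln[(k_r/k_d)(1 − D₀(k_r−k_d)/(k_d L₀))]
= [1/(0.649−0.416)] ln[(0.649/0.416)(1 − 1.69×0.2330/(0.416×35.7))]
= (1/0.2330) ln[1.560 × 0.9735] = 4.292 × ln(1.519) = 4.292 × 0.4179 = 1.793 d.
D_c = (k_d/k_r) L₀ e^(−k_d t_c) = (0.416/0.649) × 35.7 × e^(−0.416×1.793) = 0.6410 × 35.7 × 0.4742 = 10.85 mg/L.
Minimum DO = C_s − D_c = 11.4 − 10.85 = 0.5483 mg/L.
x_c = v t_c = 0.491 m/s × 1.793 d × 86400 s/d = 76080 m ≈ 76.1 km.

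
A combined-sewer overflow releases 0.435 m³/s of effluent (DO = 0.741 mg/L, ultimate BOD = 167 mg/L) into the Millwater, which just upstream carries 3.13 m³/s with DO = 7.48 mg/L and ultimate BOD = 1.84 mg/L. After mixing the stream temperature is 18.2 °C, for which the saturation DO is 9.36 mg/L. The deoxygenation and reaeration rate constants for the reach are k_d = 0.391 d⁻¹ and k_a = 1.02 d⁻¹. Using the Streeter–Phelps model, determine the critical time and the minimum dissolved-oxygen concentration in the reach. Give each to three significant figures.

Mixed DO = (3.13×7.48 + 0.435×0.741)/(3.13+0.435) = 23.73/3.565 = 6.658 mg/L.
Mixed L₀ = (3.13×1.84 + 0.435×167)/(3.565) = 78.40/3.565 = 21.99 mg/L.
Initial deficit D₀ = C_s − DO₀ = 9.36 − 6.658 = 2.702 mg/L.
t_c = (1/0.6290) ln[(1.02/0.391)(1 − 2.702×0.6290/(0.391×21.99))] = 1.590 × ln(2.093) = 1.174 d.
D_c = (0.391/1.02) × 21.99 × e^(−0.391×1.174) = 0.3833 × 21.99 × 0.6318 = 5.327 mg/L.
Minimum DO = 9.36 − 5.327 = 4.033 mg/L.

t_c ≈ 1.17 d; minimum DO ≈ 4.03 mg/L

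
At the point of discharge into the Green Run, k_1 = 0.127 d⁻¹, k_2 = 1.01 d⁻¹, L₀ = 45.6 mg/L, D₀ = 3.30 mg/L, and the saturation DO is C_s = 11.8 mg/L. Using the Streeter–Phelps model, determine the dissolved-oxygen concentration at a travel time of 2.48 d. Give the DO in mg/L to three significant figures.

k_1 L₀/(k_2−k_1) = 0.127×45.6/(1.01−0.127) = 5.791/0.8830 = 6.559 mg/L.
e^(−k_1 t) = e^(−0.127×2.480) = 0.7298; e^(−k_2 t) = e^(−1.01×2.480) = 0.08169.
D = 6.559 × (0.7298 − 0.08169) + 3.30 × 0.08169 = 4.251 + 0.2696 = 4.520 mg/L.
DO = C_s − D = 11.8 − 4.520 = 7.280 mg/L.

DO ≈ 7.28 mg/L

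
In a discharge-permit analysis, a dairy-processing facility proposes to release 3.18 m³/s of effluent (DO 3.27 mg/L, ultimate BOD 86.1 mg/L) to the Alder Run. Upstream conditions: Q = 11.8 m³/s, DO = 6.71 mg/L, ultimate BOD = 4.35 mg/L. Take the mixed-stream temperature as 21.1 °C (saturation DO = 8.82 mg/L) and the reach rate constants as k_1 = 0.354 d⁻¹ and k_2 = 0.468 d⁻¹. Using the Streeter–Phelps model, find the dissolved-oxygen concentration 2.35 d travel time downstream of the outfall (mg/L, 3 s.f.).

Mixed DO = (11.8×6.71 + 3.18×3.27)/(11.8+3.18) = 89.58/14.98 = 5.980 mg/L.
Mixed L₀ = (11.8×4.35 + 3.18×86.1)/(14.98) = 325.1/14.98 = 21.70 mg/L.
Initial deficit D₀ = C_s − DO₀ = 8.82 − 5.980 = 2.840 mg/L.
D(2.35) = [0.354×21.70/(0.468−0.354)](e^(−0.354×2.35) − e^(−0.468×2.35)) + 2.840 e^(−0.468×2.35)
= 67.40 × (0.4352 − 0.3329) + 2.840 × 0.3329 = 7.839 mg/L.
DO = 8.82 − 7.839 = 0.9807 mg/L.

DO ≈ 0.981 mg/L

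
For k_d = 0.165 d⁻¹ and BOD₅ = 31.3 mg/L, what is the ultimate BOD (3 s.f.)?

L₀ ≈ 55.7 mg/L

BOD₅ = L₀(1 − e^(−5k_d)) ⇒ L₀ = BOD₅ / (1 − e^(−5×0.165))
= 31.3 / (1 − 0.4382) = 31.3 / 0.5618 = 55.72 mg/L.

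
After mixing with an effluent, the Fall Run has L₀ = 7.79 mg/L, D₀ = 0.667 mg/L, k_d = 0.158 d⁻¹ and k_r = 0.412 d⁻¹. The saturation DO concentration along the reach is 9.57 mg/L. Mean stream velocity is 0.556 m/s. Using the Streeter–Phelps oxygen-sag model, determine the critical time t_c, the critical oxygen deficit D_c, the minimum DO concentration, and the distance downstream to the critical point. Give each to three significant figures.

t_c ≈ 3.19 d; D_c ≈ 1.80 mg/L; min DO ≈ 7.77 mg/L; x_c ≈ 153 km

t_c = [1/(k_r−k_d)] ln[(k_r/k_d)(1 − D₀(k_r−k_d)/(k_d L₀))]
= [1/(0.412−0.158)] ln[(0.412/0.158)(1 − 0.667×0.2540/(0.158×7.79))]
= (1/0.2540) ln[2.608 × 0.8624] = 3.937 × ln(2.249) = 3.937 × 0.8103 = 3.190 d.
D_c = (k_d/k_r) L₀ e^(−k_d t_c) = (0.158/0.412) × 7.79 × e^(−0.158×3.190) = 0.3835 × 7.79 × 0.6041 = 1.805 mg/L.
Minimum DO = C_s − D_c = 9.57 − 1.805 = 7.765 mg/L.
x_c = v t_c = 0.556 m/s × 3.190 d × 86400 s/d = 153300 m ≈ 153 km.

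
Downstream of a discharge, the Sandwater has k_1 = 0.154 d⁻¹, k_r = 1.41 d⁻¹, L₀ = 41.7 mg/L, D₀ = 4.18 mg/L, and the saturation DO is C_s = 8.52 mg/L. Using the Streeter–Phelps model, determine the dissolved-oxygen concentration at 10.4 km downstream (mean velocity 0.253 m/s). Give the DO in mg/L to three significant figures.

Travel time t = x/v = 10.4 km / (0.253 m/s) = 10400 m / 0.253 m/s = 41110 s = 0.4758 d.
k_1 L₀/(k_r−k_1) = 0.154×41.7/(1.41−0.154) = 6.422/1.256 = 5.113 mg/L.
e^(−k_1 t) = e^(−0.154×0.4758) = 0.9294; e^(−k_r t) = e^(−1.41×0.4758) = 0.5113.
D = 5.113 × (0.9294 − 0.5113) + 4.18 × 0.5113 = 2.138 + 2.137 = 4.275 mg/L.
DO = C_s − D = 8.52 − 4.275 = 4.245 mg/L.

DO ≈ 4.25 mg/L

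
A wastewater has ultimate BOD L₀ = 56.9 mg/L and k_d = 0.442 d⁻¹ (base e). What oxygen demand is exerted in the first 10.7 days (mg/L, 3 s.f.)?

y ≈ 56.4 mg/L

y_t = L₀(1 − e^(−k_d t)) = 56.9 × (1 − e^(−0.442×10.7))
= 56.9 × (1 − 0.008832) = 56.9 × 0.9912 = 56.40 mg/L.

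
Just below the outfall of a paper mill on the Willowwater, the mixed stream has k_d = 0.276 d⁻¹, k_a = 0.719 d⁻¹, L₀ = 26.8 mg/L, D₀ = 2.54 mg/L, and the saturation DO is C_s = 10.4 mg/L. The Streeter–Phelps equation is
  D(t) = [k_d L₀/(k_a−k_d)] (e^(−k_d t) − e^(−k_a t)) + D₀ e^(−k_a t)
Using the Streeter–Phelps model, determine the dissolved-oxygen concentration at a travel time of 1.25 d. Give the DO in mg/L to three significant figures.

k_d L₀/(k_a−k_d) = 0.276×26.8/(0.719−0.276) = 7.397/0.4430 = 16.70 mg/L.
e^(−k_d t) = e^(−0.276×1.250) = 0.7082; e^(−k_a t) = e^(−0.719×1.250) = 0.4071.
D = 16.70 × (0.7082 − 0.4071) + 2.54 × 0.4071 = 5.028 + 1.034 = 6.062 mg/L.
DO = C_s − D = 10.4 − 6.062 = 4.338 mg/L.

DO ≈ 4.34 mg/L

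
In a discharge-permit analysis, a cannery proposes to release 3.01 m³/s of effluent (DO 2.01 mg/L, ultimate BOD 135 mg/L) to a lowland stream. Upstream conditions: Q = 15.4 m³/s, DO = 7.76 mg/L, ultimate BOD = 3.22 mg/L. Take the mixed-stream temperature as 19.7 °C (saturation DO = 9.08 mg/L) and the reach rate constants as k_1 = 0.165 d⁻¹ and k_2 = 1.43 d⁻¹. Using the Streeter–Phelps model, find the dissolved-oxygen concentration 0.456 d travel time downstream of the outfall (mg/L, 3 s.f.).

DO ≈ 6.59 mg/L

Mixed DO = (15.4×7.76 + 3.01×2.01)/(15.4+3.01) = 125.6/18.41 = 6.820 mg/L.
Mixed L₀ = (15.4×3.22 + 3.01×135)/(18.41) = 455.9/18.41 = 24.77 mg/L.
Initial deficit D₀ = C_s − DO₀ = 9.08 − 6.820 = 2.260 mg/L.
D(0.456) = [0.165×24.77/(1.43−0.165)](e^(−0.165×0.456) − e^(−1.43×0.456)) + 2.260 e^(−1.43×0.456)
= 3.230 × (0.9275 − 0.5210) + 2.260 × 0.5210 = 2.491 mg/L.
DO = 9.08 − 2.491 = 6.589 mg/L.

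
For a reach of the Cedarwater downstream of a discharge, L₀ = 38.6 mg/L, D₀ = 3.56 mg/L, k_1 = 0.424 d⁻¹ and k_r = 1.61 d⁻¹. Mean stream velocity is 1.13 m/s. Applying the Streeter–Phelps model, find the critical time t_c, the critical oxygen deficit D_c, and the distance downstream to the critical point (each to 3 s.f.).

t_c ≈ 0.873 d; D_c ≈ 7.02 mg/L; x_c ≈ 85.3 km

t_c = [1/(k_r−k_1)] ln[(k_r/k_1)(1 − D₀(k_r−k_1)/(k_1 L₀))]
= [1/(1.61−0.424)] ln[(1.61/0.424)(1 − 3.56×1.186/(0.424×38.6))]
= (1/1.186) ln[3.797 × 0.7420] = 0.8432 × ln(2.818) = 0.8432 × 1.036 = 0.8734 d.
L(t_c) = L₀ e^(−k_1 t_c) = 38.6 × 0.6905 = 26.65 mg/L, and at the critical point k_r D_c = k_1 L, so D_c = (0.424/1.61) × 26.65 = 7.019 mg/L.
x_c = v t_c = 1.13 m/s × 0.8734 d × 86400 s/d = 85270 m ≈ 85.3 km.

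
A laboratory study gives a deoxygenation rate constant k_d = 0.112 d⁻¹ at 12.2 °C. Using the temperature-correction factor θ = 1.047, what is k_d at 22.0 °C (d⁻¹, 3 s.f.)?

k_d(T₂) = k_d(T₁) · θ^(T₂−T₁) = 0.112 × 1.047^(22.0−12.2)
= 0.112 × 1.047^9.80 = 0.112 × 1.568 = 0.1757 d⁻¹.

k_d ≈ 0.176 d⁻¹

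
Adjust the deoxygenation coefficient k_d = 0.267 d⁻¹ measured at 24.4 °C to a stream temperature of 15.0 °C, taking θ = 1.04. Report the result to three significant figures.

k_d ≈ 0.185 d⁻¹

k_d(T₂) = k_d(T₁) · θ^(T₂−T₁) = 0.267 × 1.04^(15.0−24.4)
= 0.267 × 1.04^-9.40 = 0.267 × 0.6917 = 0.1847 d⁻¹.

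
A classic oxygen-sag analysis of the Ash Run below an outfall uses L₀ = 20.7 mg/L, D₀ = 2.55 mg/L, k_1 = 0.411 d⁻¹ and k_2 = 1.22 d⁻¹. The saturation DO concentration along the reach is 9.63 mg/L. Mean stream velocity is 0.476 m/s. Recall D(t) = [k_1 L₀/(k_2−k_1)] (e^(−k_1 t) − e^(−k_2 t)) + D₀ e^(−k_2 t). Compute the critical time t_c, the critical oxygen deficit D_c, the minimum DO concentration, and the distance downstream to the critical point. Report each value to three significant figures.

t_c = [1/(k_2−k_1)] ln[(k_2/k_1)(1 − D₀(k_2−k_1)/(k_1 L₀))]
= [1/(1.22−0.411)] ln[(1.22/0.411)(1 − 2.55×0.8090/(0.411×20.7))]
= (1/0.8090) ln[2.968 × 0.7575] = 1.236 × ln(2.249) = 1.236 × 0.8103 = 1.002 d.
L(t_c) = L₀ e^(−k_1 t_c) = 20.7 × 0.6625 = 13.71 mg/L, and at the critical point k_2 D_c = k_1 L, so D_c = (0.411/1.22) × 13.71 = 4.620 mg/L.
Minimum DO = C_s − D_c = 9.63 − 4.620 = 5.010 mg/L.
x_c = v t_c = 0.476 m/s × 1.002 d × 86400 s/d = 41190 m ≈ 41.2 km.

t_c ≈ 1.00 d; D_c ≈ 4.62 mg/L; min DO ≈ 5.01 mg/L; x_c ≈ 41.2 km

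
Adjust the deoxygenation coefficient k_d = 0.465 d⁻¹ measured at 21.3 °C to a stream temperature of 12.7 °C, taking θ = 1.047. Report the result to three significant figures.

k_d(T₂) = k_d(T₁) · θ^(T₂−T₁) = 0.465 × 1.047^(12.7−21.3)
= 0.465 × 1.047^-8.60 = 0.465 × 0.6737 = 0.3133 d⁻¹.

k_d ≈ 0.313 d⁻¹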